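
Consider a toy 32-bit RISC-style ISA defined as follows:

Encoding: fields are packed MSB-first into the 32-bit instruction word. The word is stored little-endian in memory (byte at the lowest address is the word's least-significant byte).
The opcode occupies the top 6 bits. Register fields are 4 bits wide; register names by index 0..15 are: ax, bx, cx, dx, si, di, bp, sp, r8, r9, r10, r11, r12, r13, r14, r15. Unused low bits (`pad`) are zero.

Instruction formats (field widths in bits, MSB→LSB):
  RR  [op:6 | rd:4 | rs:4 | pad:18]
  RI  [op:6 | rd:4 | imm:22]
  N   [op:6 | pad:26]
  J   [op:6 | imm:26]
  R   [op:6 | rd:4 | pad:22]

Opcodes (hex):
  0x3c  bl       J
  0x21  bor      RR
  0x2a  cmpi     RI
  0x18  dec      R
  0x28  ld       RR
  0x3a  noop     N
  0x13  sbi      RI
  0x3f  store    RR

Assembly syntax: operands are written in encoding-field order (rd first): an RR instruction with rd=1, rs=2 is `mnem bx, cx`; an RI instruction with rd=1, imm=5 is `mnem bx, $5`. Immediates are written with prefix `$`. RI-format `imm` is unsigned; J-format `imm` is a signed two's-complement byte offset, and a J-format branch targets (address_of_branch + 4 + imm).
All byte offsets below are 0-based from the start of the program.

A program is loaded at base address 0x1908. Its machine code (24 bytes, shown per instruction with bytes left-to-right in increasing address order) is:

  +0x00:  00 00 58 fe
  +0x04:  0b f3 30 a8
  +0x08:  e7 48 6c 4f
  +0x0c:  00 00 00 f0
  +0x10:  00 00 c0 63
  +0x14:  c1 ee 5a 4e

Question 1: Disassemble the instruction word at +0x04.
cmpi ax, $3207947

[04] 0b f3 30 a8 → 0xa830f30b
  top 6b → 0x2a → cmpi [RI]
  rd: (w>>22)&0xf=0x0 → ax
  imm: (w>>0)&0x3fffff=0x30f30b → $3207947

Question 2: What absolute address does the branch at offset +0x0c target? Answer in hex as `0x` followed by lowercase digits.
0x1918

+0x0c: 00 00 00 f0 ⇒ word 0xf0000000 (little)
  opcode bits[31:26]=0x3c: bl/J
  [25:0] imm=0 = $0
  target = base 0x1908 + off 0x0c + 4 + imm 0 = 0x1918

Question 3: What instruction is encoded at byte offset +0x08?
@+08  little-endian(e7 48 6c 4f) = 0x4f6c48e7
  top 6b → 0x13 → sbi [RI]
  [25:22] rd=13 = r13
  [21:0] imm=2902247 = $2902247

sbi r13, $2902247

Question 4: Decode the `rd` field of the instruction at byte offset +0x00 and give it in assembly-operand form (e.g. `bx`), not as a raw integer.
off 0x00: read 00 00 58 fe as little → 0xfe580000
  opcode bits[31:26]=0x3f: store/RR
  rd@[25:22]=0x9 ⇒ r9
  rs@[21:18]=0x6 ⇒ bp

r9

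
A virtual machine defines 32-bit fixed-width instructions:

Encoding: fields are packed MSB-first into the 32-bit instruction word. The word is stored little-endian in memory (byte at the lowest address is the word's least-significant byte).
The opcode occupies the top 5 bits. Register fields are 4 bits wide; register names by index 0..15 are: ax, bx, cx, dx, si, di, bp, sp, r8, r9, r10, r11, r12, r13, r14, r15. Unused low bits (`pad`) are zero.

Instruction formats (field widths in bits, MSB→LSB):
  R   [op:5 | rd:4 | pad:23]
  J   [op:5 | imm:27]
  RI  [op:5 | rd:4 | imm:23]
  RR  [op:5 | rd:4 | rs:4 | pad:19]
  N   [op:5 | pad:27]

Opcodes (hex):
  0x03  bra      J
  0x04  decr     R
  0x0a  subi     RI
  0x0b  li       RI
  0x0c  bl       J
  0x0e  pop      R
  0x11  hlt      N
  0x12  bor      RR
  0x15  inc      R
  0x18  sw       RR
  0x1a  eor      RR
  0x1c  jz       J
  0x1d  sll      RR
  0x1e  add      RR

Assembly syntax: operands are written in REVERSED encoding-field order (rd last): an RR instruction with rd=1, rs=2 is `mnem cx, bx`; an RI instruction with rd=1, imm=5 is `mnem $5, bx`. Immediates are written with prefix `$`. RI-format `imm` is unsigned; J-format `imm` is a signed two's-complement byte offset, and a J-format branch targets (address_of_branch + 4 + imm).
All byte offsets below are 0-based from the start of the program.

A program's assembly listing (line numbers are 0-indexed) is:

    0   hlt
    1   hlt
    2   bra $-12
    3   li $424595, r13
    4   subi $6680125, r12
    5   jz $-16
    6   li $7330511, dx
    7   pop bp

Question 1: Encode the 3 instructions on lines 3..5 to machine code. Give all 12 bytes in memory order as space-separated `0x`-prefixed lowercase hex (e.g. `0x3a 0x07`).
3. li fields op=0xb:5|rd=13:4|imm=424595:23 → word 5e867a93h → 93 7a 86 5e
4. subi fields op=0xa:5|rd=12:4|imm=6680125:23 → word 5665ee3dh → 3d ee 65 56
5. jz fields op=0x1c:5|imm=-16:27 → word e7fffff0h → f0 ff ff e7

0x93 0x7a 0x86 0x5e 0x3d 0xee 0x65 0x56 0xf0 0xff 0xff 0xe7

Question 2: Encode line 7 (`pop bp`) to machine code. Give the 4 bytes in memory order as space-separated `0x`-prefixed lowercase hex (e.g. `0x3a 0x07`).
7. pop fields op=0xe:5|rd=6:4|pad=0:23 → word 73000000h → 00 00 00 73

0x00 0x00 0x00 0x73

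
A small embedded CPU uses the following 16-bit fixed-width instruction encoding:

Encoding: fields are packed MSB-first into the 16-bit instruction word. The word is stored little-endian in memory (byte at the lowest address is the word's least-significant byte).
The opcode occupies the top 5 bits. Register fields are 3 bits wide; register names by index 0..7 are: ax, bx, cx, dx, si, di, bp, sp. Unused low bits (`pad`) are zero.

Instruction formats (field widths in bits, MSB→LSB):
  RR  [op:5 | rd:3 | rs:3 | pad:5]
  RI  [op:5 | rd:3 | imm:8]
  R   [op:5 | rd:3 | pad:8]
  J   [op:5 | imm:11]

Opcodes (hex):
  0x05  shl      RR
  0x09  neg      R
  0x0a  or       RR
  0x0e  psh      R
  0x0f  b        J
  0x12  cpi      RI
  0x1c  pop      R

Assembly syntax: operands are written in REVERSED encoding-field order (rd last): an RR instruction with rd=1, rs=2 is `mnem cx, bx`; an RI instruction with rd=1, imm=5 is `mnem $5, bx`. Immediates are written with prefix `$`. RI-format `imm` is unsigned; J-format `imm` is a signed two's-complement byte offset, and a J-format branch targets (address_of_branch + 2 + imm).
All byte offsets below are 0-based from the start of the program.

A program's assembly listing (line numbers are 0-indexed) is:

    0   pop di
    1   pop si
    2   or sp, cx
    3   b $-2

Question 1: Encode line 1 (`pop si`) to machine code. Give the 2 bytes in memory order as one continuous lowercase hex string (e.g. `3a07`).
00e4

line 1 (pop): pack op=0x1c:5|rd=4:3|pad=0:8 = 0xe400; little→ 00 e4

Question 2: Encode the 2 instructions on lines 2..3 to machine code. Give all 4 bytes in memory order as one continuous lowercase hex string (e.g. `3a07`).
2. or fields op=0xa:5|rd=2:3|rs=7:3|pad=0:5 → word 52e0h → e0 52
3. b fields op=0xf:5|imm=-2:11 → word 7ffeh → fe 7f

e052fe7f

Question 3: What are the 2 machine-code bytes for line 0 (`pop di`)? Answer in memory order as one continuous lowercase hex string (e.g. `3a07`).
0. pop fields op=0x1c:5|rd=5:3|pad=0:8 → word e500h → 00 e5

00e5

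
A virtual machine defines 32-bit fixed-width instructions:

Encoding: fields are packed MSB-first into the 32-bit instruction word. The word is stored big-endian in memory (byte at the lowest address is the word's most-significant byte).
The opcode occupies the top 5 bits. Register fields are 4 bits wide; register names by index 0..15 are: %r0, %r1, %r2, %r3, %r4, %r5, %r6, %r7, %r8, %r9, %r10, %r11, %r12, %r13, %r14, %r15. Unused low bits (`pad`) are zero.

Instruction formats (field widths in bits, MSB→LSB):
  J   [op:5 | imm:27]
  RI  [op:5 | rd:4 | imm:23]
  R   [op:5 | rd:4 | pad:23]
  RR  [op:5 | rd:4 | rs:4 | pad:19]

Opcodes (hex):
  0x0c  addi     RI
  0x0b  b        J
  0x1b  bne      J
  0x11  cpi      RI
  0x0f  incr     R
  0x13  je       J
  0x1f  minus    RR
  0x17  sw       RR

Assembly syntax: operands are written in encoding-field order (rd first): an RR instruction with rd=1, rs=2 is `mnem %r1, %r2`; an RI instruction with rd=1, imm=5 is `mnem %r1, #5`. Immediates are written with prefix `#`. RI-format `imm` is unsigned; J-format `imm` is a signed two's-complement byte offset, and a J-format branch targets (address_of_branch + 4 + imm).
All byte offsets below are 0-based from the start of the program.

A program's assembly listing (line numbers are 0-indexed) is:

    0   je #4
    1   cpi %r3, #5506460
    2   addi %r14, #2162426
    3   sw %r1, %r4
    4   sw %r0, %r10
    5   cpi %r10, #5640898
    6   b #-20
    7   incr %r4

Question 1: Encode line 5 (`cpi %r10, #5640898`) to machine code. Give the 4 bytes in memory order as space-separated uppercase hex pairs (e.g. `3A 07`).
L5: cpi op=0x11:5|rd=10:4|imm=5640898:23 ⇒ 0x8d5612c2 ⇒ big 8d 56 12 c2

8D 56 12 C2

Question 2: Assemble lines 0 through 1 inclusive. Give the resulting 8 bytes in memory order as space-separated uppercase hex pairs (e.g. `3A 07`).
L0: je op=0x13:5|imm=4:27 ⇒ 0x98000004 ⇒ big 98 00 00 04
L1: cpi op=0x11:5|rd=3:4|imm=5506460:23 ⇒ 0x89d4059c ⇒ big 89 d4 05 9c

98 00 00 04 89 D4 05 9C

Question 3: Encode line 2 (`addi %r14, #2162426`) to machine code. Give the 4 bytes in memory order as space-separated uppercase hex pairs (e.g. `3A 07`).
67 20 FE FA

line 2 (addi): pack op=0xc:5|rd=14:4|imm=2162426:23 = 0x6720fefa; big→ 67 20 fe fa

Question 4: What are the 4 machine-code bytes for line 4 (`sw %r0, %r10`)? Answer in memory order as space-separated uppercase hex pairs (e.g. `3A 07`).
B8 50 00 00

4. sw fields op=0x17:5|rd=0:4|rs=10:4|pad=0:19 → word b8500000h → b8 50 00 00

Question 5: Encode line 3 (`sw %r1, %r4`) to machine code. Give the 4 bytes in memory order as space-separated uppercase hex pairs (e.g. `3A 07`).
B8 A0 00 00

line 3 (sw): pack op=0x17:5|rd=1:4|rs=4:4|pad=0:19 = 0xb8a00000; big→ b8 a0 00 00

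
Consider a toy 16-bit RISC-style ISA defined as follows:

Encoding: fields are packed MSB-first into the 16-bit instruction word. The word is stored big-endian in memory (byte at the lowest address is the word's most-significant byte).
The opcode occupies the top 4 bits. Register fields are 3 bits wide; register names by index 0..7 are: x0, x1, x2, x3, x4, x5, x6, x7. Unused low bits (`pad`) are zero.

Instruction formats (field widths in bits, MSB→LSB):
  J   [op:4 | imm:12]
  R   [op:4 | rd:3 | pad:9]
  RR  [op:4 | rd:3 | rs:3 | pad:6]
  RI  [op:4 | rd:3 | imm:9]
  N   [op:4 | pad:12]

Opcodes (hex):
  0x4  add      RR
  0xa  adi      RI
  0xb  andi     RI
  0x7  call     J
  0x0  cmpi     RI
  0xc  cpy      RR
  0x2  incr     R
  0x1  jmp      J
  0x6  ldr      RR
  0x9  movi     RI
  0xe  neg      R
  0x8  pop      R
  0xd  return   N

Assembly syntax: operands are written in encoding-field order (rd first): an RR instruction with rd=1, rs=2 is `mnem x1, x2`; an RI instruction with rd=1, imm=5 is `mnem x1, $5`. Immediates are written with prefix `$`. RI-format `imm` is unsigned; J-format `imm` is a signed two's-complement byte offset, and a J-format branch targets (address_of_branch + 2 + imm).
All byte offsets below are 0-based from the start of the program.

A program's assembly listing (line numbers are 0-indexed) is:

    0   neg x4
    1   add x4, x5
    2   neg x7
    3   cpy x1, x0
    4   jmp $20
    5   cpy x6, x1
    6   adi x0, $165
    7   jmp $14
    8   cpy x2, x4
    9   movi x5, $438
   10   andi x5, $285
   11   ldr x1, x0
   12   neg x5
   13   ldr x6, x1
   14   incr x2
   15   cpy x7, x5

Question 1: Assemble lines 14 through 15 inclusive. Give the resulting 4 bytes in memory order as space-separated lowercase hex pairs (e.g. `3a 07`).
24 00 cf 40

14. incr fields op=0x2:4|rd=2:3|pad=0:9 → word 2400h → 24 00
15. cpy fields op=0xc:4|rd=7:3|rs=5:3|pad=0:6 → word cf40h → cf 40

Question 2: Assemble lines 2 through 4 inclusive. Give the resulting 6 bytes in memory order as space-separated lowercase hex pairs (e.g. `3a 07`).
ee 00 c2 00 10 14

2. neg fields op=0xe:4|rd=7:3|pad=0:9 → word ee00h → ee 00
3. cpy fields op=0xc:4|rd=1:3|rs=0:3|pad=0:6 → word c200h → c2 00
4. jmp fields op=0x1:4|imm=20:12 → word 1014h → 10 14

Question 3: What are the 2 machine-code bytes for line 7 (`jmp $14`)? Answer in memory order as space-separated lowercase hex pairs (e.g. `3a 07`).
line 7 (jmp): pack op=0x1:4|imm=14:12 = 0x100e; big→ 10 0e

10 0e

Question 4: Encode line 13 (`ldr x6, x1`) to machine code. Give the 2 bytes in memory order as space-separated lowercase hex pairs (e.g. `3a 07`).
line 13 (ldr): pack op=0x6:4|rd=6:3|rs=1:3|pad=0:6 = 0x6c40; big→ 6c 40

6c 40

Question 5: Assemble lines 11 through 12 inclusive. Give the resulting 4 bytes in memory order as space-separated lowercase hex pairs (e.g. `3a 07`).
62 00 ea 00

L11: ldr op=0x6:4|rd=1:3|rs=0:3|pad=0:6 ⇒ 0x6200 ⇒ big 62 00
L12: neg op=0xe:4|rd=5:3|pad=0:9 ⇒ 0xea00 ⇒ big ea 00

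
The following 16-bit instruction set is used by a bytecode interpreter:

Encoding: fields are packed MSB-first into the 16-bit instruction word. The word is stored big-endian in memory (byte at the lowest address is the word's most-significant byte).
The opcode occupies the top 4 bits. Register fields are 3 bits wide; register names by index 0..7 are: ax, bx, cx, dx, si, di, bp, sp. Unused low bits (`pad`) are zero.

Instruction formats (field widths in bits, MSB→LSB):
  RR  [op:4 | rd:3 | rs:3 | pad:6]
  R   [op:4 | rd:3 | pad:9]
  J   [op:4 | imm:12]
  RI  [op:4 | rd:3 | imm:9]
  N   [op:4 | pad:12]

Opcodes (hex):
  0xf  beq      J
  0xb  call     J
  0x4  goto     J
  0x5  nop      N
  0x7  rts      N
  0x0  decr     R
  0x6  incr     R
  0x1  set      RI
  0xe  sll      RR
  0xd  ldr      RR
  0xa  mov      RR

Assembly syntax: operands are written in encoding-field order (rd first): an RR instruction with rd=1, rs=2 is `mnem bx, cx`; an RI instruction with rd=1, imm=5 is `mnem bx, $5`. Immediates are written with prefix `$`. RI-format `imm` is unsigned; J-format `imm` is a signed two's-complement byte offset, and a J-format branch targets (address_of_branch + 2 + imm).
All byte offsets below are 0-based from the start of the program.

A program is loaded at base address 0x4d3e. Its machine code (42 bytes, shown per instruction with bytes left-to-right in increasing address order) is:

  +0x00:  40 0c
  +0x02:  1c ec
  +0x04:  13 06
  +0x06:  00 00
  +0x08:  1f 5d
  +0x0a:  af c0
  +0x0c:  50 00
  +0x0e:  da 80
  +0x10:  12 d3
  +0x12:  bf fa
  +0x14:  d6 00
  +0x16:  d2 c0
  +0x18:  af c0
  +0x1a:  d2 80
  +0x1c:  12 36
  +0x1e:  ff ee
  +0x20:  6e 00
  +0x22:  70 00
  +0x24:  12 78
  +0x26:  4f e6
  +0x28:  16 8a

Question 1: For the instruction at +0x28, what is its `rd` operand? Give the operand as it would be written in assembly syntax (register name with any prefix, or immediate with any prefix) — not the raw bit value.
dx

@+28  big-endian(16 8a) = 0x168a
  opcode bits[15:12]=0x1: set/RI
  rd: (w>>9)&0x7=0x3 → dx
  imm: (w>>0)&0x1ff=0x8a → $138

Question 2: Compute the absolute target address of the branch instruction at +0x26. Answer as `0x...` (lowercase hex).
0x4d4c

[26] 4f e6 → 0x4fe6
  opcode bits[15:12]=0x4: goto/J
  imm@[11:0]=0xfe6 (s12→-26) ⇒ $-26
  target = base 0x4d3e + off 0x26 + 2 + imm -26 = 0x4d4c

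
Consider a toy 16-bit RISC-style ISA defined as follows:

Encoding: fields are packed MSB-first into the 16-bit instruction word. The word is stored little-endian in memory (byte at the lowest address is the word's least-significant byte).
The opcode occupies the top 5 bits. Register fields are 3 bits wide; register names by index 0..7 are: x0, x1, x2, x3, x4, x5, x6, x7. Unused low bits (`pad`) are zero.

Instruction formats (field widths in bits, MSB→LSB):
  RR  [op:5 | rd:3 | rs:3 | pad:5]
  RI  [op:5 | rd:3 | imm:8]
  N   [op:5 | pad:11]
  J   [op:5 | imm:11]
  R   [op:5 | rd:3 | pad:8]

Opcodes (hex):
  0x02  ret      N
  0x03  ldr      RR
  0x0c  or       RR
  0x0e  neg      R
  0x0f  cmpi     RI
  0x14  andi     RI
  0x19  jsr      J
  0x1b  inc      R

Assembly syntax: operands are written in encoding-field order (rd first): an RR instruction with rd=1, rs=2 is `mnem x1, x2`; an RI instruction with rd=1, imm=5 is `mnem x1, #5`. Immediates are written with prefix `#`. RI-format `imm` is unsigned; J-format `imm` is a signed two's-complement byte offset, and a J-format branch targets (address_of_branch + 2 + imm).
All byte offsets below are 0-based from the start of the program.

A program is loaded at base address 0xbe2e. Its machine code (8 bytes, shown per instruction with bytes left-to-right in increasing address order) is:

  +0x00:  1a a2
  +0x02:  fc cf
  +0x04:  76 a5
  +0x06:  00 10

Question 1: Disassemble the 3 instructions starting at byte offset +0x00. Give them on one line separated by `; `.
andi x2, #26; jsr #-4; andi x5, #118

[00] 1a a2 → 0xa21a
  top 5b → 0x14 → andi [RI]
  rd: (w>>8)&0x7=0x2 → x2
  imm: (w>>0)&0xff=0x1a → #26
[02] fc cf → 0xcffc
  top 5b → 0x19 → jsr [J]
  imm: (w>>0)&0x7ff=0x7fc (s11→-4) → #-4
[04] 76 a5 → 0xa576
  top 5b → 0x14 → andi [RI]
  rd: (w>>8)&0x7=0x5 → x5
  imm: (w>>0)&0xff=0x76 → #118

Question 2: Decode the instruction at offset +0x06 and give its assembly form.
ret

[06] 00 10 → 0x1000
  top 5b → 0x2 → ret [N]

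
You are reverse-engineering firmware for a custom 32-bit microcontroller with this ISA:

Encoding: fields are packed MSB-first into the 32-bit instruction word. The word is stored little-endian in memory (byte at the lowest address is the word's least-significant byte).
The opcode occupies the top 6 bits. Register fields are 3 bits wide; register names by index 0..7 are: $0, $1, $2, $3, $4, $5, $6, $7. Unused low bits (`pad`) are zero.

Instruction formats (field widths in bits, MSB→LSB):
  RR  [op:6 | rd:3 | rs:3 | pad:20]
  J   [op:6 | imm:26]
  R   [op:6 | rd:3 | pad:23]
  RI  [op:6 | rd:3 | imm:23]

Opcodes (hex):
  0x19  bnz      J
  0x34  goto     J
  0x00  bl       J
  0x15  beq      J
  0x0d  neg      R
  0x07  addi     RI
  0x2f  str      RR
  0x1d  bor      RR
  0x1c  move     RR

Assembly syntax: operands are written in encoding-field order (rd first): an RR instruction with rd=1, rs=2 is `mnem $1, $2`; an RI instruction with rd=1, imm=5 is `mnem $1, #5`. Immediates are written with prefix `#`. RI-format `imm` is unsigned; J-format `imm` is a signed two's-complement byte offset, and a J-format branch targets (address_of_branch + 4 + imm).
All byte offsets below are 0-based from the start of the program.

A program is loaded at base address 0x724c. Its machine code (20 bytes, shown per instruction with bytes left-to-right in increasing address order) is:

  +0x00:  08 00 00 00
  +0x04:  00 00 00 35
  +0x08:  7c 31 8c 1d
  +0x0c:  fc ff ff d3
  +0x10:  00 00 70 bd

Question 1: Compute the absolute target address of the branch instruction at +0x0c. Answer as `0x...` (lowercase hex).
off 0x0c: read fc ff ff d3 as little → 0xd3fffffc
  opcode bits[31:26]=0x34: goto/J
  [25:0] imm=67108860 (s26→-4) = #-4
  target = base 0x724c + off 0x0c + 4 + imm -4 = 0x7258

0x7258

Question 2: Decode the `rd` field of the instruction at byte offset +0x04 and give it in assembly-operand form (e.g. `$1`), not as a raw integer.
[04] 00 00 00 35 → 0x35000000
  op=0x35000000>>26=0xd ⇒ neg (R)
  rd: (w>>23)&0x7=0x2 → $2

$2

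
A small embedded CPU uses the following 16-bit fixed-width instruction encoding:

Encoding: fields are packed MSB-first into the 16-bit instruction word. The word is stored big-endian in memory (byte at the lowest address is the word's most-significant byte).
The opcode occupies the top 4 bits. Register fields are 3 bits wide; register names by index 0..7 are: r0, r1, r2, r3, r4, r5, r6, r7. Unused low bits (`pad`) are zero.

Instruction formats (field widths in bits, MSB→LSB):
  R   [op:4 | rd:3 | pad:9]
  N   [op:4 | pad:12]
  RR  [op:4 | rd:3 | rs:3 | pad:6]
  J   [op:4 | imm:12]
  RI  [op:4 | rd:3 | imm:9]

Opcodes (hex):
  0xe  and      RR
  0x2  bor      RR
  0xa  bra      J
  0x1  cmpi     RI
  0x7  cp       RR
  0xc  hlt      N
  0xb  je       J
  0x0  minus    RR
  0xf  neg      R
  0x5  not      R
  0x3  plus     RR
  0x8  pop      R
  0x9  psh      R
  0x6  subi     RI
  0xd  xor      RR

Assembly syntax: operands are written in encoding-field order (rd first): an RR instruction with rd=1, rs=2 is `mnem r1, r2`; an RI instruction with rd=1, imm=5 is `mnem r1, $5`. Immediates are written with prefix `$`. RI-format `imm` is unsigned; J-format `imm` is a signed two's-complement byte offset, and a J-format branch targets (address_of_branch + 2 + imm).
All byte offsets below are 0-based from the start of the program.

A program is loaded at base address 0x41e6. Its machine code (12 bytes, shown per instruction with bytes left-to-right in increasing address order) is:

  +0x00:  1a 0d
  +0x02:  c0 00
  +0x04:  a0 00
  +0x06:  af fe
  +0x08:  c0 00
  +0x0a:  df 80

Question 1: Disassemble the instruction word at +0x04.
off 0x04: read a0 00 as big → 0xa000
  top 4b → 0xa → bra [J]
  [11:0] imm=0 = $0

bra $0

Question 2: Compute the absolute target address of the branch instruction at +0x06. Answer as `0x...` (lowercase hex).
0x41ec

@+06  big-endian(af fe) = 0xaffe
  top 4b → 0xa → bra [J]
  imm: (w>>0)&0xfff=0xffe (s12→-2) → $-2
  target = base 0x41e6 + off 0x06 + 2 + imm -2 = 0x41ec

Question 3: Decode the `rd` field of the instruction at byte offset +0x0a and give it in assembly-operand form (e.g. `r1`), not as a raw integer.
[0a] df 80 → 0xdf80
  opcode bits[15:12]=0xd: xor/RR
  [11:9] rd=7 = r7
  [8:6] rs=6 = r6

r7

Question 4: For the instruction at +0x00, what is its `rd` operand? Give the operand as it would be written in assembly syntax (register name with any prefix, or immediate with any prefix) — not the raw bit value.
r5

off 0x00: read 1a 0d as big → 0x1a0d
  top 4b → 0x1 → cmpi [RI]
  rd@[11:9]=0x5 ⇒ r5
  imm@[8:0]=0xd ⇒ $13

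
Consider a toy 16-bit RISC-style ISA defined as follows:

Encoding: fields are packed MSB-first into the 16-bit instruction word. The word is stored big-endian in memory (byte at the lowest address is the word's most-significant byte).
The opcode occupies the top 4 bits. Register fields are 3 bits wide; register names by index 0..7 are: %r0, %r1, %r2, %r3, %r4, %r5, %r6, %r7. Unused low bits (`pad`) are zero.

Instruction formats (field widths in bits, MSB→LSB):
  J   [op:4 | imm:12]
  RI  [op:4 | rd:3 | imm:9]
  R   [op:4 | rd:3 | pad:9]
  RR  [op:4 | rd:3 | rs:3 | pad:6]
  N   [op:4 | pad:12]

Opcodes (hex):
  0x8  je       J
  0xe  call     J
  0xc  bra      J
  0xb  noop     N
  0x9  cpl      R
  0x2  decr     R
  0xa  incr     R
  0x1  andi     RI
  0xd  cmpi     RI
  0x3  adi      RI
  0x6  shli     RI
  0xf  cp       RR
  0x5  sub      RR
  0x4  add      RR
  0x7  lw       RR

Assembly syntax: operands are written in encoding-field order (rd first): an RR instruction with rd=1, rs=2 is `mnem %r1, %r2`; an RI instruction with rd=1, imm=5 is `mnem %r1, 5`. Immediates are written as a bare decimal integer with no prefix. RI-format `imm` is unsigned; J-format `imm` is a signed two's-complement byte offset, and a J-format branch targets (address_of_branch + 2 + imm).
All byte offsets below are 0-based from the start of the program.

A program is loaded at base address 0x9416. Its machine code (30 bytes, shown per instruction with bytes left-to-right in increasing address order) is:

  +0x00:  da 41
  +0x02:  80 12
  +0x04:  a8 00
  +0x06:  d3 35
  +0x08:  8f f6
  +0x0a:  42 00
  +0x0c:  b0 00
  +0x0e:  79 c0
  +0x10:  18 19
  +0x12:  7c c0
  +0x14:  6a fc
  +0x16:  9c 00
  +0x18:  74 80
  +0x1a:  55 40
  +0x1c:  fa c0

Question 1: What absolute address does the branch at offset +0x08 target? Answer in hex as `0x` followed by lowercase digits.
off 0x08: read 8f f6 as big → 0x8ff6
  top 4b → 0x8 → je [J]
  imm: (w>>0)&0xfff=0xff6 (s12→-10) → -10
  target = base 0x9416 + off 0x08 + 2 + imm -10 = 0x9416

0x9416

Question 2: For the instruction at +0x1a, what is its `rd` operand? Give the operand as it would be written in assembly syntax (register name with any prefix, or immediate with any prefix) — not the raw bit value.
%r2

+0x1a: 55 40 ⇒ word 0x5540 (big)
  top 4b → 0x5 → sub [RR]
  [11:9] rd=2 = %r2
  [8:6] rs=5 = %r5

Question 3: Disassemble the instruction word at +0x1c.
cp %r5, %r3

+0x1c: fa c0 ⇒ word 0xfac0 (big)
  op=0xfac0>>12=0xf ⇒ cp (RR)
  rd: (w>>9)&0x7=0x5 → %r5
  rs: (w>>6)&0x7=0x3 → %r3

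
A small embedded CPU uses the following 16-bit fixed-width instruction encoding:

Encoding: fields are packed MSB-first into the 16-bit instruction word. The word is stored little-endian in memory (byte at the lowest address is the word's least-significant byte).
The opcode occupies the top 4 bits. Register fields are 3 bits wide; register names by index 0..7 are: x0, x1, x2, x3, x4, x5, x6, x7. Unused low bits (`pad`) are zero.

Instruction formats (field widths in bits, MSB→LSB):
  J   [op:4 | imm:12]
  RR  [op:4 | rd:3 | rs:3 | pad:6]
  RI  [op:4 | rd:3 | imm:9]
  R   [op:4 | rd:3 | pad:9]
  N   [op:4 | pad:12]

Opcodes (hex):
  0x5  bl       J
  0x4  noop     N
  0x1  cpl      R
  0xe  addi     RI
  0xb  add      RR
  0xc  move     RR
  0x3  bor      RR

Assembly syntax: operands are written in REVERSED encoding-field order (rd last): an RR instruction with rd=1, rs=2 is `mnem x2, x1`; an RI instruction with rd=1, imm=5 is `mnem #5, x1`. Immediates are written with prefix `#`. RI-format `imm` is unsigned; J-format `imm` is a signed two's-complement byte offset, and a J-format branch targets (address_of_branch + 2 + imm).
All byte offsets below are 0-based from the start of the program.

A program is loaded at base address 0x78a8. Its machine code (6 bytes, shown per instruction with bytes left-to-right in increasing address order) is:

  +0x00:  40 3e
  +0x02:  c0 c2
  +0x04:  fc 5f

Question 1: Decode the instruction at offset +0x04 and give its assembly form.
@+04  little-endian(fc 5f) = 0x5ffc
  op=0x5ffc>>12=0x5 ⇒ bl (J)
  imm: (w>>0)&0xfff=0xffc (s12→-4) → #-4

bl #-4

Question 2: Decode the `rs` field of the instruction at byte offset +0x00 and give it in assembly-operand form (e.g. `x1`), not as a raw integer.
[00] 40 3e → 0x3e40
  op=0x3e40>>12=0x3 ⇒ bor (RR)
  rd: (w>>9)&0x7=0x7 → x7
  rs: (w>>6)&0x7=0x1 → x1

x1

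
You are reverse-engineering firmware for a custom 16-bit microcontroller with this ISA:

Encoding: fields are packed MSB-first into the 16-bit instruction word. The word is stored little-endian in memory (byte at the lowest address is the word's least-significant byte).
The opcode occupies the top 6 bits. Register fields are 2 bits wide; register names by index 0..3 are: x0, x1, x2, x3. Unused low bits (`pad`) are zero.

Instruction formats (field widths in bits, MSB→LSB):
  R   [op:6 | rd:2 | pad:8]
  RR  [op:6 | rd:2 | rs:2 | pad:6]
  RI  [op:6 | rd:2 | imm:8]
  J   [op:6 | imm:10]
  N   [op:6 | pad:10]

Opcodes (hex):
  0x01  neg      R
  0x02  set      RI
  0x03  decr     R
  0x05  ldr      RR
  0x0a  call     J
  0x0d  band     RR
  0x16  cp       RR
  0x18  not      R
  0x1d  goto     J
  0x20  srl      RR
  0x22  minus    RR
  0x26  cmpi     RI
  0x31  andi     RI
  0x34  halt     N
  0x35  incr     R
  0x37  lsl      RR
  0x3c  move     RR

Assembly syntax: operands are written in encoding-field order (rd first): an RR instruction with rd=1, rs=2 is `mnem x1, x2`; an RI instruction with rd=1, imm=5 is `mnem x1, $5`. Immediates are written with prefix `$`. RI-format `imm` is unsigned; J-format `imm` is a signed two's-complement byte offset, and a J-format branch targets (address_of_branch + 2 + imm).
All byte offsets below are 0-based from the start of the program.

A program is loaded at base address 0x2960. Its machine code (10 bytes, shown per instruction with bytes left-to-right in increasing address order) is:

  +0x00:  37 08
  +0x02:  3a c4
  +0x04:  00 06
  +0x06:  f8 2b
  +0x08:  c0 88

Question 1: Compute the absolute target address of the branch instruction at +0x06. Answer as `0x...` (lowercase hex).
off 0x06: read f8 2b as little → 0x2bf8
  top 6b → 0xa → call [J]
  [9:0] imm=1016 (s10→-8) = $-8
  target = base 0x2960 + off 0x06 + 2 + imm -8 = 0x2960

0x2960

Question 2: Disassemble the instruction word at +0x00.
[00] 37 08 → 0x0837
  opcode bits[15:10]=0x2: set/RI
  rd: (w>>8)&0x3=0x0 → x0
  imm: (w>>0)&0xff=0x37 → $55

set x0, $55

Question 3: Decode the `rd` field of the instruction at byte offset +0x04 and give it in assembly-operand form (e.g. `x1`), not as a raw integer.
@+04  little-endian(00 06) = 0x0600
  top 6b → 0x1 → neg [R]
  rd: (w>>8)&0x3=0x2 → x2

x2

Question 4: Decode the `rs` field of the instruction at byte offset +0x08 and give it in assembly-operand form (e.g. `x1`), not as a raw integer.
[08] c0 88 → 0x88c0
  top 6b → 0x22 → minus [RR]
  rd@[9:8]=0x0 ⇒ x0
  rs@[7:6]=0x3 ⇒ x3

x3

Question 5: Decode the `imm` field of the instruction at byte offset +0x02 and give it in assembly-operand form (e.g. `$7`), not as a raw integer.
+0x02: 3a c4 ⇒ word 0xc43a (little)
  top 6b → 0x31 → andi [RI]
  [9:8] rd=0 = x0
  [7:0] imm=58 = $58

$58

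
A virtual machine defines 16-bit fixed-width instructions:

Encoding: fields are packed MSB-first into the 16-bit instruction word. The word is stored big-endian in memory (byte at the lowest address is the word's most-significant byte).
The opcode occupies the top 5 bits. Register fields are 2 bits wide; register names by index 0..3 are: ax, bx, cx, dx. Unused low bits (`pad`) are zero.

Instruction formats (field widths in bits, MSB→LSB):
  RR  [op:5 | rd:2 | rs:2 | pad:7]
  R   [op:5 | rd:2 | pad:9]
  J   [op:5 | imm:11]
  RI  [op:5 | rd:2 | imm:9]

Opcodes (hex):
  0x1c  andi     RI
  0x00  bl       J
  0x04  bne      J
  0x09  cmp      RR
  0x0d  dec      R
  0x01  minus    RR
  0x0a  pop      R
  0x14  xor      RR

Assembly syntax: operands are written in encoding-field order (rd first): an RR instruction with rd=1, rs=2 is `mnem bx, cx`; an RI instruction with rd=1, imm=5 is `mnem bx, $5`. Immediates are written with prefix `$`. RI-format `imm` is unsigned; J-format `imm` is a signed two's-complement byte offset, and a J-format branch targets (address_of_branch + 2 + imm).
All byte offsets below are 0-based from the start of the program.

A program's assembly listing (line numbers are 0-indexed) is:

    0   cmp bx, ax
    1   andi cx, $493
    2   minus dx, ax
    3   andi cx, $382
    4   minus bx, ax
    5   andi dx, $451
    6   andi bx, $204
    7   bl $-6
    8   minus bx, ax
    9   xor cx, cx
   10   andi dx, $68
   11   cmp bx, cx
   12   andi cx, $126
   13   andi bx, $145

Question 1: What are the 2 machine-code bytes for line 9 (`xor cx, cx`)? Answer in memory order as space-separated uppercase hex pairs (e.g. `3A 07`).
A5 00

line 9 (xor): pack op=0x14:5|rd=2:2|rs=2:2|pad=0:7 = 0xa500; big→ a5 00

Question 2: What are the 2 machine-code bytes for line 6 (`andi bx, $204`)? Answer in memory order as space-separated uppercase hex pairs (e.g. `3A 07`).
E2 CC

line 6 (andi): pack op=0x1c:5|rd=1:2|imm=204:9 = 0xe2cc; big→ e2 cc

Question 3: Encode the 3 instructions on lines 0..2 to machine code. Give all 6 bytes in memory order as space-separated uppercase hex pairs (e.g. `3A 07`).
line 0 (cmp): pack op=0x9:5|rd=1:2|rs=0:2|pad=0:7 = 0x4a00; big→ 4a 00
line 1 (andi): pack op=0x1c:5|rd=2:2|imm=493:9 = 0xe5ed; big→ e5 ed
line 2 (minus): pack op=0x1:5|rd=3:2|rs=0:2|pad=0:7 = 0x0e00; big→ 0e 00

4A 00 E5 ED 0E 00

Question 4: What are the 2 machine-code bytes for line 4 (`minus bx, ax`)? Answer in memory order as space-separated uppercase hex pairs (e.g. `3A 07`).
0A 00

L4: minus op=0x1:5|rd=1:2|rs=0:2|pad=0:7 ⇒ 0x0a00 ⇒ big 0a 00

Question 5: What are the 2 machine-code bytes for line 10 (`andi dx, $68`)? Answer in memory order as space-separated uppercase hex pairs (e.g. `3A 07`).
E6 44

line 10 (andi): pack op=0x1c:5|rd=3:2|imm=68:9 = 0xe644; big→ e6 44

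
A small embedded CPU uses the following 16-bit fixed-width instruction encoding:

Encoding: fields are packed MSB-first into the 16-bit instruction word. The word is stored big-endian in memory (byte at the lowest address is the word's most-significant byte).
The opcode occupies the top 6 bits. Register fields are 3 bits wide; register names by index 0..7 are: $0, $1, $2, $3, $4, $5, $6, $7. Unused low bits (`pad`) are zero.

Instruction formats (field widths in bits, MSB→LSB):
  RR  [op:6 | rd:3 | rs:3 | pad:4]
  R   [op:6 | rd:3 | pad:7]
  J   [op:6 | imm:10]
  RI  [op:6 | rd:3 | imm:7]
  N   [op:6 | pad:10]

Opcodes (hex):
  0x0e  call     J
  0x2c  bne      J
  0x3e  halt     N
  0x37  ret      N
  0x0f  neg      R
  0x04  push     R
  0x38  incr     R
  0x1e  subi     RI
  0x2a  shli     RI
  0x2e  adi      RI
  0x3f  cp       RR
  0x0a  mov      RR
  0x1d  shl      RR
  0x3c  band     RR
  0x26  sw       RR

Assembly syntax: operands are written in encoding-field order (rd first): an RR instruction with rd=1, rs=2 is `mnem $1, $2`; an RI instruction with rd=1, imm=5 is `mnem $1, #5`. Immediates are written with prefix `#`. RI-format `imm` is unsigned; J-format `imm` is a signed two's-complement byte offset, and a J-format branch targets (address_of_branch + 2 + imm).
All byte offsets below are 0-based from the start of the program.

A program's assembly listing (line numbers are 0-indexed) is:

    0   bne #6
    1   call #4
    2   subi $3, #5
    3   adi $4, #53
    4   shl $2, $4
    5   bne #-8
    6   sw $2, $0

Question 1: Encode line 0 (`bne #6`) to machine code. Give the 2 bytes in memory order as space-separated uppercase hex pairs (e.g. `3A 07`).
L0: bne op=0x2c:6|imm=6:10 ⇒ 0xb006 ⇒ big b0 06

B0 06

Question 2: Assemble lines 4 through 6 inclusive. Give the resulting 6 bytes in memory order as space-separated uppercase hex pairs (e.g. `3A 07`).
75 40 B3 F8 99 00

line 4 (shl): pack op=0x1d:6|rd=2:3|rs=4:3|pad=0:4 = 0x7540; big→ 75 40
line 5 (bne): pack op=0x2c:6|imm=-8:10 = 0xb3f8; big→ b3 f8
line 6 (sw): pack op=0x26:6|rd=2:3|rs=0:3|pad=0:4 = 0x9900; big→ 99 00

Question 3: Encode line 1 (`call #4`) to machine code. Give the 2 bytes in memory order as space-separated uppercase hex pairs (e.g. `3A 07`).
38 04

1. call fields op=0xe:6|imm=4:10 → word 3804h → 38 04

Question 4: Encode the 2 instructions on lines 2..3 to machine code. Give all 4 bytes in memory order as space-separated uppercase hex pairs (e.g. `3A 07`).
line 2 (subi): pack op=0x1e:6|rd=3:3|imm=5:7 = 0x7985; big→ 79 85
line 3 (adi): pack op=0x2e:6|rd=4:3|imm=53:7 = 0xba35; big→ ba 35

79 85 BA 35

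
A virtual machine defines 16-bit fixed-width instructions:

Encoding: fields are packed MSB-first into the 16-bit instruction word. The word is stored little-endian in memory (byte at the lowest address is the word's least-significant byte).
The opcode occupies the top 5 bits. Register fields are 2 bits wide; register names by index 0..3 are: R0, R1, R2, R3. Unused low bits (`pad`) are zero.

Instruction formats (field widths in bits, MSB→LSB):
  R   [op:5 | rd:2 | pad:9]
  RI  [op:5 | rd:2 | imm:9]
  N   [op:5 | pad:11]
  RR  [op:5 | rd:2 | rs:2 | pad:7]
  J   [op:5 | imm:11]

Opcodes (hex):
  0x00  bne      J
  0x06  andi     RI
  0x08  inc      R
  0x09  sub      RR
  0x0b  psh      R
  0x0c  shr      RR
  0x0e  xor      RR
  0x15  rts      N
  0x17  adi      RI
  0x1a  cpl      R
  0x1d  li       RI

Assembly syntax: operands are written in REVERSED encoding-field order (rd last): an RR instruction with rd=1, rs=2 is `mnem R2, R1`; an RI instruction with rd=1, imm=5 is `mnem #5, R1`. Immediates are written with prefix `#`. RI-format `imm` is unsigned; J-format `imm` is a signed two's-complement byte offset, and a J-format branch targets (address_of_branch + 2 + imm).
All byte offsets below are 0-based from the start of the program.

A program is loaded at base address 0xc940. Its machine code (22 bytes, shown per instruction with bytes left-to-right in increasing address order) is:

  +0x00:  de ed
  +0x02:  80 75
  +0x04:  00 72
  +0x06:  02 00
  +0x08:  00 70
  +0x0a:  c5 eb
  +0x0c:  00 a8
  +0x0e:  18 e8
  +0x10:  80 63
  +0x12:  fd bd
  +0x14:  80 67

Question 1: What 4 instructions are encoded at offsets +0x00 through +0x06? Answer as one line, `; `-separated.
li #478, R2; xor R3, R2; xor R0, R1; bne #2

off 0x00: read de ed as little → 0xedde
  op=0xedde>>11=0x1d ⇒ li (RI)
  rd: (w>>9)&0x3=0x2 → R2
  imm: (w>>0)&0x1ff=0x1de → #478
off 0x02: read 80 75 as little → 0x7580
  op=0x7580>>11=0xe ⇒ xor (RR)
  rd: (w>>9)&0x3=0x2 → R2
  rs: (w>>7)&0x3=0x3 → R3
off 0x04: read 00 72 as little → 0x7200
  op=0x7200>>11=0xe ⇒ xor (RR)
  rd: (w>>9)&0x3=0x1 → R1
  rs: (w>>7)&0x3=0x0 → R0
off 0x06: read 02 00 as little → 0x0002
  op=0x0002>>11=0x0 ⇒ bne (J)
  imm: (w>>0)&0x7ff=0x2 → #2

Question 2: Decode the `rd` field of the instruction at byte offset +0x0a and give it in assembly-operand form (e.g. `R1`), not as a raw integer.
off 0x0a: read c5 eb as little → 0xebc5
  op=0xebc5>>11=0x1d ⇒ li (RI)
  rd@[10:9]=0x1 ⇒ R1
  imm@[8:0]=0x1c5 ⇒ #453

R1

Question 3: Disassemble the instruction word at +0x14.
shr R3, R3

@+14  little-endian(80 67) = 0x6780
  opcode bits[15:11]=0xc: shr/RR
  [10:9] rd=3 = R3
  [8:7] rs=3 = R3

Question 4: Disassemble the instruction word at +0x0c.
+0x0c: 00 a8 ⇒ word 0xa800 (little)
  top 5b → 0x15 → rts [N]

rts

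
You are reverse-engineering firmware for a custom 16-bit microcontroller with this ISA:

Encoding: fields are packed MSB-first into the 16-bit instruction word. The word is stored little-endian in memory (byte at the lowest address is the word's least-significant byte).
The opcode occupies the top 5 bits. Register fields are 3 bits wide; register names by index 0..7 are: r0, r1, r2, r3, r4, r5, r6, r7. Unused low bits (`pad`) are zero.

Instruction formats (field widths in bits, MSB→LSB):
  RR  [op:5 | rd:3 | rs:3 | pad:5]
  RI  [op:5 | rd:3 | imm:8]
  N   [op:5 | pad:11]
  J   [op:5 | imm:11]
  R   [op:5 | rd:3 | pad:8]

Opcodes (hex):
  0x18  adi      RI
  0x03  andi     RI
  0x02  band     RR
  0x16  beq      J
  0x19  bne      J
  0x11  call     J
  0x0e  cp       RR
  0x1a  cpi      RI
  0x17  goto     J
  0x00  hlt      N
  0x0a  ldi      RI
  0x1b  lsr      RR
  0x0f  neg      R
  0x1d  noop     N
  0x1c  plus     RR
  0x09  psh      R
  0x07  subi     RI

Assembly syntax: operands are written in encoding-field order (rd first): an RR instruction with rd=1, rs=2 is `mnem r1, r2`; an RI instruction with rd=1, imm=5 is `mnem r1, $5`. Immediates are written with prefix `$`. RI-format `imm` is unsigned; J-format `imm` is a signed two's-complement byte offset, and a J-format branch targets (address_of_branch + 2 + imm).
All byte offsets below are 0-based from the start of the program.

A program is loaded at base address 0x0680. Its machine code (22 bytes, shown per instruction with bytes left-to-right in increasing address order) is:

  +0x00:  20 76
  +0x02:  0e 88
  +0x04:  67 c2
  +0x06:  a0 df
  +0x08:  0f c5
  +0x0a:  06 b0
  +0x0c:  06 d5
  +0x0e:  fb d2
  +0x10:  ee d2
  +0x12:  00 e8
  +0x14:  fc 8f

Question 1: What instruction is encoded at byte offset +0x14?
call $-4

off 0x14: read fc 8f as little → 0x8ffc
  op=0x8ffc>>11=0x11 ⇒ call (J)
  imm: (w>>0)&0x7ff=0x7fc (s11→-4) → $-4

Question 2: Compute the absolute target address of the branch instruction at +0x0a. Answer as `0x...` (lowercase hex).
0x0692

[0a] 06 b0 → 0xb006
  opcode bits[15:11]=0x16: beq/J
  imm: (w>>0)&0x7ff=0x6 → $6
  target = base 0x0680 + off 0x0a + 2 + imm 6 = 0x0692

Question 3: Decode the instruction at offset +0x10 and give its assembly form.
+0x10: ee d2 ⇒ word 0xd2ee (little)
  opcode bits[15:11]=0x1a: cpi/RI
  rd@[10:8]=0x2 ⇒ r2
  imm@[7:0]=0xee ⇒ $238

cpi r2, $238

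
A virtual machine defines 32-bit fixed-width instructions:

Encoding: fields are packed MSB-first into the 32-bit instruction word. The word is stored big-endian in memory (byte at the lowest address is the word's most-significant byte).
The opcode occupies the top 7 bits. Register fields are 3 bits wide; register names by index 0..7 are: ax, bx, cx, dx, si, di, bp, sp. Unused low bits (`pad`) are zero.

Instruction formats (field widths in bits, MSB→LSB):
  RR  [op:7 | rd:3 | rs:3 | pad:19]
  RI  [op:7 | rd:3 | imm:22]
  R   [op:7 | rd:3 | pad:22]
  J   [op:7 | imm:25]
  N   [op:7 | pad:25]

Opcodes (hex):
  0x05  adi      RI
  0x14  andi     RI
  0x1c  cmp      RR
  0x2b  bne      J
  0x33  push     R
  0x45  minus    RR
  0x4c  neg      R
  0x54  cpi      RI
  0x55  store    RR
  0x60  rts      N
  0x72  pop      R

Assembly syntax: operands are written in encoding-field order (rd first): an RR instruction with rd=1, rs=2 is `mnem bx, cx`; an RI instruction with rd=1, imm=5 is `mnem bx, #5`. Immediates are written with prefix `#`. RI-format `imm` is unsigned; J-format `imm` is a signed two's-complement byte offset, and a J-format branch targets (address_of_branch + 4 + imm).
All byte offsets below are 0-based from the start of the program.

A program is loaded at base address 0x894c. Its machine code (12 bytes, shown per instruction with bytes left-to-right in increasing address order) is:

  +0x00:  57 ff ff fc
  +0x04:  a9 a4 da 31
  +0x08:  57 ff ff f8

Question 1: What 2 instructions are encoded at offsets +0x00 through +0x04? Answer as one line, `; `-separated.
bne #-4; cpi bp, #2415153

off 0x00: read 57 ff ff fc as big → 0x57fffffc
  op=0x57fffffc>>25=0x2b ⇒ bne (J)
  [24:0] imm=33554428 (s25→-4) = #-4
off 0x04: read a9 a4 da 31 as big → 0xa9a4da31
  op=0xa9a4da31>>25=0x54 ⇒ cpi (RI)
  [24:22] rd=6 = bp
  [21:0] imm=2415153 = #2415153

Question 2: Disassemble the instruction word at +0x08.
[08] 57 ff ff f8 → 0x57fffff8
  top 7b → 0x2b → bne [J]
  imm@[24:0]=0x1fffff8 (s25→-8) ⇒ #-8

bne #-8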